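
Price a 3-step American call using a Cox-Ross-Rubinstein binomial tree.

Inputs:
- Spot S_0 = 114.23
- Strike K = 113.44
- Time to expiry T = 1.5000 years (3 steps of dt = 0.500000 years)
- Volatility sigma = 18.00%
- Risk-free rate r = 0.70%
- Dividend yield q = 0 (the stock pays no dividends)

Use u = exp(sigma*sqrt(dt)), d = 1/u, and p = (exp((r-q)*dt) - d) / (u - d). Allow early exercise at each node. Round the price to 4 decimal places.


dt = T/N = 0.500000
u = exp(sigma*sqrt(dt)) = 1.135734; d = 1/u = 0.880488
p = (exp((r-q)*dt) - d) / (u - d) = 0.481959
Discount per step: exp(-r*dt) = 0.996506
Stock lattice S(k, i) with i counting down-moves:
  k=0: S(0,0) = 114.2300
  k=1: S(1,0) = 129.7349; S(1,1) = 100.5781
  k=2: S(2,0) = 147.3444; S(2,1) = 114.2300; S(2,2) = 88.5578
  k=3: S(3,0) = 167.3440; S(3,1) = 129.7349; S(3,2) = 100.5781; S(3,3) = 77.9741
Terminal payoffs V(N, i) = max(S_T - K, 0):
  V(3,0) = 53.904008; V(3,1) = 16.294906; V(3,2) = 0.000000; V(3,3) = 0.000000
Backward induction: V(k, i) = exp(-r*dt) * [p * V(k+1, i) + (1-p) * V(k+1, i+1)]; then take max(V_cont, immediate exercise) for American.
  V(2,0) = exp(-r*dt) * [p*53.904008 + (1-p)*16.294906] = 34.300701; exercise = 33.904355; V(2,0) = max -> 34.300701
  V(2,1) = exp(-r*dt) * [p*16.294906 + (1-p)*0.000000] = 7.826043; exercise = 0.790000; V(2,1) = max -> 7.826043
  V(2,2) = exp(-r*dt) * [p*0.000000 + (1-p)*0.000000] = 0.000000; exercise = 0.000000; V(2,2) = max -> 0.000000
  V(1,0) = exp(-r*dt) * [p*34.300701 + (1-p)*7.826043] = 20.513828; exercise = 16.294906; V(1,0) = max -> 20.513828
  V(1,1) = exp(-r*dt) * [p*7.826043 + (1-p)*0.000000] = 3.758656; exercise = 0.000000; V(1,1) = max -> 3.758656
  V(0,0) = exp(-r*dt) * [p*20.513828 + (1-p)*3.758656] = 11.792621; exercise = 0.790000; V(0,0) = max -> 11.792621

Answer: Price = V(0,0) = 11.7926


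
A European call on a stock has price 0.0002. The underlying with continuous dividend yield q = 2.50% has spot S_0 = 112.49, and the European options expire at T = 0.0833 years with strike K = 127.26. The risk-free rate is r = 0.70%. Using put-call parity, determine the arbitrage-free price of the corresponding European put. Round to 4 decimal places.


Put-call parity: C - P = S_0 * exp(-qT) - K * exp(-rT).
S_0 * exp(-qT) = 112.4900 * 0.99791967 = 112.25598333
K * exp(-rT) = 127.2600 * 0.99941707 = 127.18581632
P = C - S*exp(-qT) + K*exp(-rT)
P = 0.0002 - 112.25598333 + 127.18581632 = 14.9300

Answer: Put price = 14.9300


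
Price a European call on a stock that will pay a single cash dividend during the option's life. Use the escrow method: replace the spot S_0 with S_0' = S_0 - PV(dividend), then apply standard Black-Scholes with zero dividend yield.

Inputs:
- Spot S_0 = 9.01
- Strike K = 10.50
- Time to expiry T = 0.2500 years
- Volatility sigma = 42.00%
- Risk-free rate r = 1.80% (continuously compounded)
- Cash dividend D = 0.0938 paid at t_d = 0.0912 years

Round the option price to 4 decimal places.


Answer: Price = 0.2618

Derivation:
PV(D) = D * exp(-r * t_d) = 0.0938 * 0.99835975 = 0.09364614
S_0' = S_0 - PV(D) = 9.0100 - 0.09364614 = 8.91635386
d1 = (ln(S_0'/K) + (r + sigma^2/2)*T) / (sigma*sqrt(T)) = -0.65208645
d2 = d1 - sigma*sqrt(T) = -0.86208645
exp(-rT) = 0.99551011
N(d1) = 0.25717270; N(d2) = 0.19431997
C = S_0' * N(d1) - K * exp(-rT) * N(d2) = 8.91635386 * 0.25717270 - 10.5000 * 0.99551011 * 0.19431997 = 0.2618


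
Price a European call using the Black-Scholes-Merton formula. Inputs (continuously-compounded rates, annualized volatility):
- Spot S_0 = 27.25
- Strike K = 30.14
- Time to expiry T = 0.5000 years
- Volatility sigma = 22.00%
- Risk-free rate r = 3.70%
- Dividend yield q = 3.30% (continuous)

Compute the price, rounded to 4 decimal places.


d1 = (ln(S/K) + (r - q + 0.5*sigma^2) * T) / (sigma * sqrt(T)) = -0.55732660
d2 = d1 - sigma * sqrt(T) = -0.71289009
exp(-rT) = 0.98167007; exp(-qT) = 0.98363538
C = S_0 * exp(-qT) * N(d1) - K * exp(-rT) * N(d2)
N(d1) = 0.28865215; N(d2) = 0.23795689
C = 27.2500 * 0.98363538 * 0.28865215 - 30.1400 * 0.98167007 * 0.23795689 = 0.6965

Answer: Price = 0.6965


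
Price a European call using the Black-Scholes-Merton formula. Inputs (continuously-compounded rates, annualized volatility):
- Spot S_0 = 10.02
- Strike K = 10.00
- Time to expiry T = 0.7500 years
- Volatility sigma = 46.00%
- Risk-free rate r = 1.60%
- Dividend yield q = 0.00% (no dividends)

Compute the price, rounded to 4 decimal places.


Answer: Price = 1.6416

Derivation:
d1 = (ln(S/K) + (r - q + 0.5*sigma^2) * T) / (sigma * sqrt(T)) = 0.23432389
d2 = d1 - sigma * sqrt(T) = -0.16404780
exp(-rT) = 0.98807171; exp(-qT) = 1.00000000
C = S_0 * exp(-qT) * N(d1) - K * exp(-rT) * N(d2)
N(d1) = 0.59263323; N(d2) = 0.43484676
C = 10.0200 * 1.00000000 * 0.59263323 - 10.0000 * 0.98807171 * 0.43484676 = 1.6416


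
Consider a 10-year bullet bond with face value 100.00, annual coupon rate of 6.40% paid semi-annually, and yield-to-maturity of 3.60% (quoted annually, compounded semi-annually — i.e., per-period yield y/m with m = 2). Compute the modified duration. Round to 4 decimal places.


Coupon per period c = face * coupon_rate / m = 3.200000
Periods per year m = 2; per-period yield y/m = 0.018000
Number of cashflows N = 20
Cashflows (t years, CF_t, discount factor 1/(1+y/m)^(m*t), PV):
  t = 0.5000: CF_t = 3.200000, DF = 0.982318, PV = 3.143418
  t = 1.0000: CF_t = 3.200000, DF = 0.964949, PV = 3.087837
  t = 1.5000: CF_t = 3.200000, DF = 0.947887, PV = 3.033239
  t = 2.0000: CF_t = 3.200000, DF = 0.931127, PV = 2.979606
  t = 2.5000: CF_t = 3.200000, DF = 0.914663, PV = 2.926922
  t = 3.0000: CF_t = 3.200000, DF = 0.898490, PV = 2.875169
  t = 3.5000: CF_t = 3.200000, DF = 0.882603, PV = 2.824331
  t = 4.0000: CF_t = 3.200000, DF = 0.866997, PV = 2.774392
  t = 4.5000: CF_t = 3.200000, DF = 0.851667, PV = 2.725336
  t = 5.0000: CF_t = 3.200000, DF = 0.836608, PV = 2.677147
  t = 5.5000: CF_t = 3.200000, DF = 0.821816, PV = 2.629810
  t = 6.0000: CF_t = 3.200000, DF = 0.807285, PV = 2.583311
  t = 6.5000: CF_t = 3.200000, DF = 0.793010, PV = 2.537633
  t = 7.0000: CF_t = 3.200000, DF = 0.778989, PV = 2.492764
  t = 7.5000: CF_t = 3.200000, DF = 0.765215, PV = 2.448687
  t = 8.0000: CF_t = 3.200000, DF = 0.751684, PV = 2.405390
  t = 8.5000: CF_t = 3.200000, DF = 0.738393, PV = 2.362859
  t = 9.0000: CF_t = 3.200000, DF = 0.725337, PV = 2.321079
  t = 9.5000: CF_t = 3.200000, DF = 0.712512, PV = 2.280039
  t = 10.0000: CF_t = 103.200000, DF = 0.699914, PV = 72.231085
Price P = sum_t PV_t = 123.340052
First compute Macaulay numerator sum_t t * PV_t:
  t * PV_t at t = 0.5000: 1.571709
  t * PV_t at t = 1.0000: 3.087837
  t * PV_t at t = 1.5000: 4.549859
  t * PV_t at t = 2.0000: 5.959212
  t * PV_t at t = 2.5000: 7.317304
  t * PV_t at t = 3.0000: 8.625506
  t * PV_t at t = 3.5000: 9.885157
  t * PV_t at t = 4.0000: 11.097566
  t * PV_t at t = 4.5000: 12.264010
  t * PV_t at t = 5.0000: 13.385734
  t * PV_t at t = 5.5000: 14.463957
  t * PV_t at t = 6.0000: 15.499864
  t * PV_t at t = 6.5000: 16.494616
  t * PV_t at t = 7.0000: 17.449345
  t * PV_t at t = 7.5000: 18.365154
  t * PV_t at t = 8.0000: 19.243121
  t * PV_t at t = 8.5000: 20.084299
  t * PV_t at t = 9.0000: 20.889714
  t * PV_t at t = 9.5000: 21.660367
  t * PV_t at t = 10.0000: 722.310848
Macaulay duration D = 964.205179 / 123.340052 = 7.817454
Modified duration = D / (1 + y/m) = 7.817454 / (1 + 0.018000) = 7.679228

Answer: Modified duration = 7.6792


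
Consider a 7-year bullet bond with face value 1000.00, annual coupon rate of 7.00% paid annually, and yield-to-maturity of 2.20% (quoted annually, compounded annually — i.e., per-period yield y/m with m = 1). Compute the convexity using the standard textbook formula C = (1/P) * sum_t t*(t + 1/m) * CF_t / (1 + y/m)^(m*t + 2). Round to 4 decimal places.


Answer: Convexity = 42.8302

Derivation:
Coupon per period c = face * coupon_rate / m = 70.000000
Periods per year m = 1; per-period yield y/m = 0.022000
Number of cashflows N = 7
Cashflows (t years, CF_t, discount factor 1/(1+y/m)^(m*t), PV):
  t = 1.0000: CF_t = 70.000000, DF = 0.978474, PV = 68.493151
  t = 2.0000: CF_t = 70.000000, DF = 0.957411, PV = 67.018738
  t = 3.0000: CF_t = 70.000000, DF = 0.936801, PV = 65.576065
  t = 4.0000: CF_t = 70.000000, DF = 0.916635, PV = 64.164447
  t = 5.0000: CF_t = 70.000000, DF = 0.896903, PV = 62.783216
  t = 6.0000: CF_t = 70.000000, DF = 0.877596, PV = 61.431719
  t = 7.0000: CF_t = 1070.000000, DF = 0.858704, PV = 918.813795
Price P = sum_t PV_t = 1308.281131
Convexity numerator sum_t t*(t + 1/m) * CF_t / (1+y/m)^(m*t + 2):
  t = 1.0000: term = 131.152130
  t = 2.0000: term = 384.986683
  t = 3.0000: term = 753.398597
  t = 4.0000: term = 1228.634372
  t = 5.0000: term = 1803.279411
  t = 6.0000: term = 2470.245768
  t = 7.0000: term = 49262.193128
Convexity = (1/P) * sum = 56033.890089 / 1308.281131 = 42.830160


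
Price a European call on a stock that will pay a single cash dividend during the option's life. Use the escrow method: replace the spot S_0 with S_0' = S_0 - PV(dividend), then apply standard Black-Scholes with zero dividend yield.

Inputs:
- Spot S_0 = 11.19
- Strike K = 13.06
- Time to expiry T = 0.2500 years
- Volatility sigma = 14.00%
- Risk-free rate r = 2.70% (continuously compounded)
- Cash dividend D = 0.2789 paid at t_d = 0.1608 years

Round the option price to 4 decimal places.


Answer: Price = 0.0018

Derivation:
PV(D) = D * exp(-r * t_d) = 0.2789 * 0.99566781 = 0.27769175
S_0' = S_0 - PV(D) = 11.1900 - 0.27769175 = 10.91230825
d1 = (ln(S_0'/K) + (r + sigma^2/2)*T) / (sigma*sqrt(T)) = -2.43518250
d2 = d1 - sigma*sqrt(T) = -2.50518250
exp(-rT) = 0.99327273
N(d1) = 0.00744214; N(d2) = 0.00611941
C = S_0' * N(d1) - K * exp(-rT) * N(d2) = 10.91230825 * 0.00744214 - 13.0600 * 0.99327273 * 0.00611941 = 0.0018


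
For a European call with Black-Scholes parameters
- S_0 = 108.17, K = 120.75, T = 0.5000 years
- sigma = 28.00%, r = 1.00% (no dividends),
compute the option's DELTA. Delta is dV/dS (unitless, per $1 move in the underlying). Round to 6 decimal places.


Answer: Delta = 0.333079

Derivation:
d1 = -0.4314272063; d2 = -0.6294171051
phi(d1) = 0.3634900881; exp(-qT) = 1.0000000000; exp(-rT) = 0.9950124792
N(d1) = 0.3330788857
Delta = exp(-qT) * N(d1) = 1.0000000000 * 0.3330788857 = 0.333079


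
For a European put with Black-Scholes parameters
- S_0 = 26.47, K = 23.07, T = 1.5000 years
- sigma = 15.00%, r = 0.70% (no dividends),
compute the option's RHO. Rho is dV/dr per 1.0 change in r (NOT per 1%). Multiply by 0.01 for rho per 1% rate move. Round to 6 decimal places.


d1 = 0.8973512111; d2 = 0.7136394804
phi(d1) = 0.2667193942; exp(-qT) = 1.0000000000; exp(-rT) = 0.9895549326
N(-d2) = 0.2377250690
Rho = -K*T*exp(-rT)*N(-d2) = -23.0700 * 1.5000 * 0.9895549326 * 0.2377250690 = -8.140550

Answer: Rho = -8.140550


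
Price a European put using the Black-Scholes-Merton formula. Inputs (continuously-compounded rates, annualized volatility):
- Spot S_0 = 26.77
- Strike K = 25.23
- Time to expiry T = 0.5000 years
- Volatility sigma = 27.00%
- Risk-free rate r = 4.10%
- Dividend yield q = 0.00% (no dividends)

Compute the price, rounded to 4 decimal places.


Answer: Price = 1.0996

Derivation:
d1 = (ln(S/K) + (r - q + 0.5*sigma^2) * T) / (sigma * sqrt(T)) = 0.51316622
d2 = d1 - sigma * sqrt(T) = 0.32224739
exp(-rT) = 0.97970870; exp(-qT) = 1.00000000
P = K * exp(-rT) * N(-d2) - S_0 * exp(-qT) * N(-d1)
N(-d1) = 0.30391753; N(-d2) = 0.37363264
P = 25.2300 * 0.97970870 * 0.37363264 - 26.7700 * 1.00000000 * 0.30391753 = 1.0996


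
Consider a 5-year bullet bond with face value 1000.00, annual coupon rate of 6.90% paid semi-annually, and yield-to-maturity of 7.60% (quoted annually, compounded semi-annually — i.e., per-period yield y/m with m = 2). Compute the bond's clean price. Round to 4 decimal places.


Coupon per period c = face * coupon_rate / m = 34.500000
Periods per year m = 2; per-period yield y/m = 0.038000
Number of cashflows N = 10
Cashflows (t years, CF_t, discount factor 1/(1+y/m)^(m*t), PV):
  t = 0.5000: CF_t = 34.500000, DF = 0.963391, PV = 33.236994
  t = 1.0000: CF_t = 34.500000, DF = 0.928122, PV = 32.020226
  t = 1.5000: CF_t = 34.500000, DF = 0.894145, PV = 30.848002
  t = 2.0000: CF_t = 34.500000, DF = 0.861411, PV = 29.718691
  t = 2.5000: CF_t = 34.500000, DF = 0.829876, PV = 28.630724
  t = 3.0000: CF_t = 34.500000, DF = 0.799495, PV = 27.582586
  t = 3.5000: CF_t = 34.500000, DF = 0.770227, PV = 26.572818
  t = 4.0000: CF_t = 34.500000, DF = 0.742030, PV = 25.600018
  t = 4.5000: CF_t = 34.500000, DF = 0.714865, PV = 24.662830
  t = 5.0000: CF_t = 1034.500000, DF = 0.688694, PV = 712.454215
Price P = sum_t PV_t = 971.327103

Answer: Price = 971.3271


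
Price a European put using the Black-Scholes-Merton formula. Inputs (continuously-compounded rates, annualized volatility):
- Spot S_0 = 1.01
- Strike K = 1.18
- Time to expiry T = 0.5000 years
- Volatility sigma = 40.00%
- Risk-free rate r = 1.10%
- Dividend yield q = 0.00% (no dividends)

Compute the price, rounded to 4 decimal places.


d1 = (ln(S/K) + (r - q + 0.5*sigma^2) * T) / (sigma * sqrt(T)) = -0.38913538
d2 = d1 - sigma * sqrt(T) = -0.67197810
exp(-rT) = 0.99451510; exp(-qT) = 1.00000000
P = K * exp(-rT) * N(-d2) - S_0 * exp(-qT) * N(-d1)
N(-d1) = 0.65141200; N(-d2) = 0.74920118
P = 1.1800 * 0.99451510 * 0.74920118 - 1.0100 * 1.00000000 * 0.65141200 = 0.2213

Answer: Price = 0.2213


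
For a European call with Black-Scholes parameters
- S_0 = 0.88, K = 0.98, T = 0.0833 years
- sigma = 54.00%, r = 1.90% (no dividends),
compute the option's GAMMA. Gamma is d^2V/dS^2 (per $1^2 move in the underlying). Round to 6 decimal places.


Answer: Gamma = 2.425959

Derivation:
d1 = -0.6025074116; d2 = -0.7583608042
phi(d1) = 0.3327226151; exp(-qT) = 1.0000000000; exp(-rT) = 0.9984185518
Gamma = exp(-qT) * phi(d1) / (S * sigma * sqrt(T)) = 1.0000000000 * 0.3327226151 / (0.8800 * 0.5400 * 0.2886173938) = 2.425959


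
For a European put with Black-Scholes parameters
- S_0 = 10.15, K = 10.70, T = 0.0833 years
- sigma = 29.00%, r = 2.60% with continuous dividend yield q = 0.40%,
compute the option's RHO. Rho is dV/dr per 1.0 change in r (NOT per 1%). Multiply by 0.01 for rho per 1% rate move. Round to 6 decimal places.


Answer: Rho = -0.660181

Derivation:
d1 = -0.5667289446; d2 = -0.6504279888
phi(d1) = 0.3397553832; exp(-qT) = 0.9996668555; exp(-rT) = 0.9978365437
N(-d2) = 0.7422920985
Rho = -K*T*exp(-rT)*N(-d2) = -10.7000 * 0.0833 * 0.9978365437 * 0.7422920985 = -0.660181


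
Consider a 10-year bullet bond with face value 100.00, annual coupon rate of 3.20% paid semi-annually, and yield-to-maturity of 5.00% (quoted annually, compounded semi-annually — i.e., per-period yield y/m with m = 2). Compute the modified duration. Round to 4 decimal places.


Coupon per period c = face * coupon_rate / m = 1.600000
Periods per year m = 2; per-period yield y/m = 0.025000
Number of cashflows N = 20
Cashflows (t years, CF_t, discount factor 1/(1+y/m)^(m*t), PV):
  t = 0.5000: CF_t = 1.600000, DF = 0.975610, PV = 1.560976
  t = 1.0000: CF_t = 1.600000, DF = 0.951814, PV = 1.522903
  t = 1.5000: CF_t = 1.600000, DF = 0.928599, PV = 1.485759
  t = 2.0000: CF_t = 1.600000, DF = 0.905951, PV = 1.449521
  t = 2.5000: CF_t = 1.600000, DF = 0.883854, PV = 1.414167
  t = 3.0000: CF_t = 1.600000, DF = 0.862297, PV = 1.379675
  t = 3.5000: CF_t = 1.600000, DF = 0.841265, PV = 1.346024
  t = 4.0000: CF_t = 1.600000, DF = 0.820747, PV = 1.313195
  t = 4.5000: CF_t = 1.600000, DF = 0.800728, PV = 1.281165
  t = 5.0000: CF_t = 1.600000, DF = 0.781198, PV = 1.249917
  t = 5.5000: CF_t = 1.600000, DF = 0.762145, PV = 1.219432
  t = 6.0000: CF_t = 1.600000, DF = 0.743556, PV = 1.189689
  t = 6.5000: CF_t = 1.600000, DF = 0.725420, PV = 1.160673
  t = 7.0000: CF_t = 1.600000, DF = 0.707727, PV = 1.132364
  t = 7.5000: CF_t = 1.600000, DF = 0.690466, PV = 1.104745
  t = 8.0000: CF_t = 1.600000, DF = 0.673625, PV = 1.077800
  t = 8.5000: CF_t = 1.600000, DF = 0.657195, PV = 1.051512
  t = 9.0000: CF_t = 1.600000, DF = 0.641166, PV = 1.025865
  t = 9.5000: CF_t = 1.600000, DF = 0.625528, PV = 1.000844
  t = 10.0000: CF_t = 101.600000, DF = 0.610271, PV = 62.003528
Price P = sum_t PV_t = 85.969754
First compute Macaulay numerator sum_t t * PV_t:
  t * PV_t at t = 0.5000: 0.780488
  t * PV_t at t = 1.0000: 1.522903
  t * PV_t at t = 1.5000: 2.228639
  t * PV_t at t = 2.0000: 2.899042
  t * PV_t at t = 2.5000: 3.535417
  t * PV_t at t = 3.0000: 4.139025
  t * PV_t at t = 3.5000: 4.711085
  t * PV_t at t = 4.0000: 5.252778
  t * PV_t at t = 4.5000: 5.765244
  t * PV_t at t = 5.0000: 6.249587
  t * PV_t at t = 5.5000: 6.706874
  t * PV_t at t = 6.0000: 7.138136
  t * PV_t at t = 6.5000: 7.544372
  t * PV_t at t = 7.0000: 7.926545
  t * PV_t at t = 7.5000: 8.285587
  t * PV_t at t = 8.0000: 8.622399
  t * PV_t at t = 8.5000: 8.937853
  t * PV_t at t = 9.0000: 9.232789
  t * PV_t at t = 9.5000: 9.508021
  t * PV_t at t = 10.0000: 620.035278
Macaulay duration D = 731.022062 / 85.969754 = 8.503247
Modified duration = D / (1 + y/m) = 8.503247 / (1 + 0.025000) = 8.295851

Answer: Modified duration = 8.2959


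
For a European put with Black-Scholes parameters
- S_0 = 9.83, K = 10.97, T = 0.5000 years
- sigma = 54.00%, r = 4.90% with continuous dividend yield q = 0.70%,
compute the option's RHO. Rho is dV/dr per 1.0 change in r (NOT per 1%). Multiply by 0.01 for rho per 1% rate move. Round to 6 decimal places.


d1 = -0.0414452049; d2 = -0.4232828667
phi(d1) = 0.3985997949; exp(-qT) = 0.9965061179; exp(-rT) = 0.9757976889
N(-d2) = 0.6639555534
Rho = -K*T*exp(-rT)*N(-d2) = -10.9700 * 0.5000 * 0.9757976889 * 0.6639555534 = -3.553656

Answer: Rho = -3.553656


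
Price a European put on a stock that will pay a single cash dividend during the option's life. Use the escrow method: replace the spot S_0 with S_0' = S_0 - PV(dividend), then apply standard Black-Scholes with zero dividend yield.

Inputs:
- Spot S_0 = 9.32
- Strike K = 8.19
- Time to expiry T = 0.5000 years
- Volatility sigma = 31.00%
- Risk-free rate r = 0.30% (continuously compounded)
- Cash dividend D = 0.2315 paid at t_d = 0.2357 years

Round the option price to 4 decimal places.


PV(D) = D * exp(-r * t_d) = 0.2315 * 0.99929315 = 0.23133636
S_0' = S_0 - PV(D) = 9.3200 - 0.23133636 = 9.08866364
d1 = (ln(S_0'/K) + (r + sigma^2/2)*T) / (sigma*sqrt(T)) = 0.59141036
d2 = d1 - sigma*sqrt(T) = 0.37220725
exp(-rT) = 0.99850112
N(-d1) = 0.27712275; N(-d2) = 0.35486927
P = K * exp(-rT) * N(-d2) - S_0' * N(-d1) = 8.1900 * 0.99850112 * 0.35486927 - 9.08866364 * 0.27712275 = 0.3833

Answer: Price = 0.3833


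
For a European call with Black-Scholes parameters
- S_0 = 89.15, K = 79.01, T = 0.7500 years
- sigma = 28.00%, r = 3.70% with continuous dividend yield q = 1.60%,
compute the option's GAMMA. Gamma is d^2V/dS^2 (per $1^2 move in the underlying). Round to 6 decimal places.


Answer: Gamma = 0.014430

Derivation:
d1 = 0.6841432334; d2 = 0.4416561203
phi(d1) = 0.3156994849; exp(-qT) = 0.9880717129; exp(-rT) = 0.9726314943
Gamma = exp(-qT) * phi(d1) / (S * sigma * sqrt(T)) = 0.9880717129 * 0.3156994849 / (89.1500 * 0.2800 * 0.8660254038) = 0.014430


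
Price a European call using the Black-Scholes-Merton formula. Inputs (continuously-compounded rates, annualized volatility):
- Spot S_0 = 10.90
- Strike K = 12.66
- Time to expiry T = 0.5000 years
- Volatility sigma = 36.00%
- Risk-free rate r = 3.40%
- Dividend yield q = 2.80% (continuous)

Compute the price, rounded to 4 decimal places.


d1 = (ln(S/K) + (r - q + 0.5*sigma^2) * T) / (sigma * sqrt(T)) = -0.44895242
d2 = d1 - sigma * sqrt(T) = -0.70351086
exp(-rT) = 0.98314368; exp(-qT) = 0.98609754
C = S_0 * exp(-qT) * N(d1) - K * exp(-rT) * N(d2)
N(d1) = 0.32673299; N(d2) = 0.24086872
C = 10.9000 * 0.98609754 * 0.32673299 - 12.6600 * 0.98314368 * 0.24086872 = 0.5139

Answer: Price = 0.5139


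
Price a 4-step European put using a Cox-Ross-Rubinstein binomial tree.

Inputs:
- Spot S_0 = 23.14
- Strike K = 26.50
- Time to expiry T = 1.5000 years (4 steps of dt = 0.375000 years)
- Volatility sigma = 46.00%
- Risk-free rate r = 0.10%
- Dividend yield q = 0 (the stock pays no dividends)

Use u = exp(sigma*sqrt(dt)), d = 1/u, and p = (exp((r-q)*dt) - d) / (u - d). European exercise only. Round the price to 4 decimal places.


dt = T/N = 0.375000
u = exp(sigma*sqrt(dt)) = 1.325370; d = 1/u = 0.754507
p = (exp((r-q)*dt) - d) / (u - d) = 0.430696
Discount per step: exp(-r*dt) = 0.999625
Stock lattice S(k, i) with i counting down-moves:
  k=0: S(0,0) = 23.1400
  k=1: S(1,0) = 30.6691; S(1,1) = 17.4593
  k=2: S(2,0) = 40.6478; S(2,1) = 23.1400; S(2,2) = 13.1731
  k=3: S(3,0) = 53.8734; S(3,1) = 30.6691; S(3,2) = 17.4593; S(3,3) = 9.9392
  k=4: S(4,0) = 71.4022; S(4,1) = 40.6478; S(4,2) = 23.1400; S(4,3) = 13.1731; S(4,4) = 7.4992
Terminal payoffs V(N, i) = max(K - S_T, 0):
  V(4,0) = 0.000000; V(4,1) = 0.000000; V(4,2) = 3.360000; V(4,3) = 13.326858; V(4,4) = 19.000792
Backward induction: V(k, i) = exp(-r*dt) * [p * V(k+1, i) + (1-p) * V(k+1, i+1)].
  V(3,0) = exp(-r*dt) * [p*0.000000 + (1-p)*0.000000] = 0.000000
  V(3,1) = exp(-r*dt) * [p*0.000000 + (1-p)*3.360000] = 1.912144
  V(3,2) = exp(-r*dt) * [p*3.360000 + (1-p)*13.326858] = 9.030783
  V(3,3) = exp(-r*dt) * [p*13.326858 + (1-p)*19.000792] = 16.550842
  V(2,0) = exp(-r*dt) * [p*0.000000 + (1-p)*1.912144] = 1.088182
  V(2,1) = exp(-r*dt) * [p*1.912144 + (1-p)*9.030783] = 5.962576
  V(2,2) = exp(-r*dt) * [p*9.030783 + (1-p)*16.550842] = 13.306990
  V(1,0) = exp(-r*dt) * [p*1.088182 + (1-p)*5.962576] = 3.861745
  V(1,1) = exp(-r*dt) * [p*5.962576 + (1-p)*13.306990] = 10.139976
  V(0,0) = exp(-r*dt) * [p*3.861745 + (1-p)*10.139976] = 7.433177

Answer: Price = V(0,0) = 7.4332


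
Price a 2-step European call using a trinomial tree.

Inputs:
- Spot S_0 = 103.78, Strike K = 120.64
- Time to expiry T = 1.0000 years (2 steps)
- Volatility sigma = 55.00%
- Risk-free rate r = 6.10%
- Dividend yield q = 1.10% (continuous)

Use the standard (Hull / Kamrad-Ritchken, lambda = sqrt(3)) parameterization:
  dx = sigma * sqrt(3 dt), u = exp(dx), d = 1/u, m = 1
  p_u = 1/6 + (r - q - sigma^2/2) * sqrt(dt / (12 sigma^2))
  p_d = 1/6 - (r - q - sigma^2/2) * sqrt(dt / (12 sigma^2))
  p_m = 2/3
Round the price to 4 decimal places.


Answer: Price = V(0,0) = 17.7924

Derivation:
dt = T/N = 0.500000; dx = sigma*sqrt(3*dt) = 0.673610
u = exp(dx) = 1.961304; d = 1/u = 0.509865
p_u = 0.129089, p_m = 0.666667, p_d = 0.204244
Discount per step: exp(-r*dt) = 0.969960
Stock lattice S(k, j) with j the centered position index:
  k=0: S(0,+0) = 103.7800
  k=1: S(1,-1) = 52.9138; S(1,+0) = 103.7800; S(1,+1) = 203.5442
  k=2: S(2,-2) = 26.9789; S(2,-1) = 52.9138; S(2,+0) = 103.7800; S(2,+1) = 203.5442; S(2,+2) = 399.2120
Terminal payoffs V(N, j) = max(S_T - K, 0):
  V(2,-2) = 0.000000; V(2,-1) = 0.000000; V(2,+0) = 0.000000; V(2,+1) = 82.904154; V(2,+2) = 278.572011
Backward induction: V(k, j) = exp(-r*dt) * [p_u * V(k+1, j+1) + p_m * V(k+1, j) + p_d * V(k+1, j-1)]
  V(1,-1) = exp(-r*dt) * [p_u*0.000000 + p_m*0.000000 + p_d*0.000000] = 0.000000
  V(1,+0) = exp(-r*dt) * [p_u*82.904154 + p_m*0.000000 + p_d*0.000000] = 10.380552
  V(1,+1) = exp(-r*dt) * [p_u*278.572011 + p_m*82.904154 + p_d*0.000000] = 88.489580
  V(0,+0) = exp(-r*dt) * [p_u*88.489580 + p_m*10.380552 + p_d*0.000000] = 17.792394


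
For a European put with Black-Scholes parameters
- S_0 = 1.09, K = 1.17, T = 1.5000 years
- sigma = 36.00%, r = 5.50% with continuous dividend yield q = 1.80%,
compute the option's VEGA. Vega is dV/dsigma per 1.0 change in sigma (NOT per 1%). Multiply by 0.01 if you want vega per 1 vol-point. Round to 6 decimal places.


Answer: Vega = 0.509529

Derivation:
d1 = 0.1856938837; d2 = -0.2552142700
phi(d1) = 0.3921230276; exp(-qT) = 0.9733612415; exp(-rT) = 0.9208114379
Vega = S * exp(-qT) * phi(d1) * sqrt(T) = 1.0900 * 0.9733612415 * 0.3921230276 * 1.2247448714 = 0.509529


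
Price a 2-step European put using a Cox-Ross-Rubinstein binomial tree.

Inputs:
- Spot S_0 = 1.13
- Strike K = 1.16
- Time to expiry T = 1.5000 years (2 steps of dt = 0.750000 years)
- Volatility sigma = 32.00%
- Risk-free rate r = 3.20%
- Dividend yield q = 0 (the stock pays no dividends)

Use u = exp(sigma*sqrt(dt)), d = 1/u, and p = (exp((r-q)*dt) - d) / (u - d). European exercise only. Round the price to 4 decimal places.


Answer: Price = V(0,0) = 0.1487

Derivation:
dt = T/N = 0.750000
u = exp(sigma*sqrt(dt)) = 1.319335; d = 1/u = 0.757957
p = (exp((r-q)*dt) - d) / (u - d) = 0.474427
Discount per step: exp(-r*dt) = 0.976286
Stock lattice S(k, i) with i counting down-moves:
  k=0: S(0,0) = 1.1300
  k=1: S(1,0) = 1.4908; S(1,1) = 0.8565
  k=2: S(2,0) = 1.9669; S(2,1) = 1.1300; S(2,2) = 0.6492
Terminal payoffs V(N, i) = max(K - S_T, 0):
  V(2,0) = 0.000000; V(2,1) = 0.030000; V(2,2) = 0.510816
Backward induction: V(k, i) = exp(-r*dt) * [p * V(k+1, i) + (1-p) * V(k+1, i+1)].
  V(1,0) = exp(-r*dt) * [p*0.000000 + (1-p)*0.030000] = 0.015393
  V(1,1) = exp(-r*dt) * [p*0.030000 + (1-p)*0.510816] = 0.276000
  V(0,0) = exp(-r*dt) * [p*0.015393 + (1-p)*0.276000] = 0.148748


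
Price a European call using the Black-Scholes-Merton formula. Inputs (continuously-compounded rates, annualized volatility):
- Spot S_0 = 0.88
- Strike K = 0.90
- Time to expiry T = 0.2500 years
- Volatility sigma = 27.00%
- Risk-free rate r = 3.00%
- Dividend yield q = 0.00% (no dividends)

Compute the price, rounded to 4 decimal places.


d1 = (ln(S/K) + (r - q + 0.5*sigma^2) * T) / (sigma * sqrt(T)) = -0.04341004
d2 = d1 - sigma * sqrt(T) = -0.17841004
exp(-rT) = 0.99252805; exp(-qT) = 1.00000000
C = S_0 * exp(-qT) * N(d1) - K * exp(-rT) * N(d2)
N(d1) = 0.48268734; N(d2) = 0.42920048
C = 0.8800 * 1.00000000 * 0.48268734 - 0.9000 * 0.99252805 * 0.42920048 = 0.0414

Answer: Price = 0.0414


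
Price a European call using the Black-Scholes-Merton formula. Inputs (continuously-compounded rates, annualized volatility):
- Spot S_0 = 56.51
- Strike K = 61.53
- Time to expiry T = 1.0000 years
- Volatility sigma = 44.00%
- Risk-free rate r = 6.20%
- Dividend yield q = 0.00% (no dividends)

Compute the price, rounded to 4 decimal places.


Answer: Price = 9.3080

Derivation:
d1 = (ln(S/K) + (r - q + 0.5*sigma^2) * T) / (sigma * sqrt(T)) = 0.16748353
d2 = d1 - sigma * sqrt(T) = -0.27251647
exp(-rT) = 0.93988289; exp(-qT) = 1.00000000
C = S_0 * exp(-qT) * N(d1) - K * exp(-rT) * N(d2)
N(d1) = 0.56650520; N(d2) = 0.39261246
C = 56.5100 * 1.00000000 * 0.56650520 - 61.5300 * 0.93988289 * 0.39261246 = 9.3080


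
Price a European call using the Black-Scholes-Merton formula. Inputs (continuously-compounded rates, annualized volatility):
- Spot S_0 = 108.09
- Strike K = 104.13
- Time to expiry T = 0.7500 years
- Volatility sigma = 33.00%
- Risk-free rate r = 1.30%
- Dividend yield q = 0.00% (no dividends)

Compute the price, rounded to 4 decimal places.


d1 = (ln(S/K) + (r - q + 0.5*sigma^2) * T) / (sigma * sqrt(T)) = 0.30761081
d2 = d1 - sigma * sqrt(T) = 0.02182242
exp(-rT) = 0.99029738; exp(-qT) = 1.00000000
C = S_0 * exp(-qT) * N(d1) - K * exp(-rT) * N(d2)
N(d1) = 0.62081075; N(d2) = 0.50870520
C = 108.0900 * 1.00000000 * 0.62081075 - 104.1300 * 0.99029738 * 0.50870520 = 14.6459

Answer: Price = 14.6459


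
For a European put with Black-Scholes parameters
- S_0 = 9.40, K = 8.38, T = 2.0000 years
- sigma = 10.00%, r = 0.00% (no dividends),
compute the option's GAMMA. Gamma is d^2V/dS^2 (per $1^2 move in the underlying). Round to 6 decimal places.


d1 = 0.8829060766; d2 = 0.7414847204
phi(d1) = 0.2701710227; exp(-qT) = 1.0000000000; exp(-rT) = 1.0000000000
Gamma = exp(-qT) * phi(d1) / (S * sigma * sqrt(T)) = 1.0000000000 * 0.2701710227 / (9.4000 * 0.1000 * 1.4142135624) = 0.203234

Answer: Gamma = 0.203234


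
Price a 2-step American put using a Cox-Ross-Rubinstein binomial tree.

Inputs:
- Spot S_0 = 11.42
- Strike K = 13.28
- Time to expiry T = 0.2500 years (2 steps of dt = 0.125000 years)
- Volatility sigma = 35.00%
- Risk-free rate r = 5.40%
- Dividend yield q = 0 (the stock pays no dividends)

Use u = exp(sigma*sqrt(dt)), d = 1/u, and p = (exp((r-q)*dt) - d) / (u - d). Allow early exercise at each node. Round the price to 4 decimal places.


dt = T/N = 0.125000
u = exp(sigma*sqrt(dt)) = 1.131726; d = 1/u = 0.883606
p = (exp((r-q)*dt) - d) / (u - d) = 0.496400
Discount per step: exp(-r*dt) = 0.993273
Stock lattice S(k, i) with i counting down-moves:
  k=0: S(0,0) = 11.4200
  k=1: S(1,0) = 12.9243; S(1,1) = 10.0908
  k=2: S(2,0) = 14.6268; S(2,1) = 11.4200; S(2,2) = 8.9163
Terminal payoffs V(N, i) = max(K - S_T, 0):
  V(2,0) = 0.000000; V(2,1) = 1.860000; V(2,2) = 4.363720
Backward induction: V(k, i) = exp(-r*dt) * [p * V(k+1, i) + (1-p) * V(k+1, i+1)]; then take max(V_cont, immediate exercise) for American.
  V(1,0) = exp(-r*dt) * [p*0.000000 + (1-p)*1.860000] = 0.930394; exercise = 0.355692; V(1,0) = max -> 0.930394
  V(1,1) = exp(-r*dt) * [p*1.860000 + (1-p)*4.363720] = 3.099878; exercise = 3.189216; V(1,1) = max -> 3.189216
  V(0,0) = exp(-r*dt) * [p*0.930394 + (1-p)*3.189216] = 2.054025; exercise = 1.860000; V(0,0) = max -> 2.054025

Answer: Price = V(0,0) = 2.0540


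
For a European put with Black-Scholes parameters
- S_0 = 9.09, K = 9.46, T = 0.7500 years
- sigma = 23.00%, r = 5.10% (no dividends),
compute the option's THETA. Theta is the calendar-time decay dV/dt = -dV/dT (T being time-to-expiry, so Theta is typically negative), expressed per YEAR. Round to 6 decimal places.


Answer: Theta = -0.227426

Derivation:
d1 = 0.0913218774; d2 = -0.1078639655
phi(d1) = 0.3972822174; exp(-qT) = 1.0000000000; exp(-rT) = 0.9624722927
Theta = -S*exp(-qT)*phi(d1)*sigma/(2*sqrt(T)) + r*K*exp(-rT)*N(-d2) - q*S*exp(-qT)*N(-d1)
N(-d1) = 0.4636184175; N(-d2) = 0.5429481991; sqrt(T) = 0.8660254038
Term 1 = -9.0900 * 1.0000000000 * 0.3972822174 * 0.2300 / (2 * 0.8660254038) = -0.4795459396
Term 2 = 0.0510 * 9.4600 * 0.9624722927 * 0.5429481991 = 0.2521203756
Term 3 = 0 (no dividend yield, q = 0)
Theta = -0.4795459396 + (0.2521203756) + (0.0000000000) = -0.227426


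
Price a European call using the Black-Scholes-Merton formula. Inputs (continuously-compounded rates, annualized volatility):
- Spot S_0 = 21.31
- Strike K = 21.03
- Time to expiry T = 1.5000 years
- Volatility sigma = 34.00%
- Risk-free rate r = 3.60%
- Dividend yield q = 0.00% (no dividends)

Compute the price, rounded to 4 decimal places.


d1 = (ln(S/K) + (r - q + 0.5*sigma^2) * T) / (sigma * sqrt(T)) = 0.36964831
d2 = d1 - sigma * sqrt(T) = -0.04676495
exp(-rT) = 0.94743211; exp(-qT) = 1.00000000
C = S_0 * exp(-qT) * N(d1) - K * exp(-rT) * N(d2)
N(d1) = 0.64417772; N(d2) = 0.48135028
C = 21.3100 * 1.00000000 * 0.64417772 - 21.0300 * 0.94743211 * 0.48135028 = 4.1368

Answer: Price = 4.1368


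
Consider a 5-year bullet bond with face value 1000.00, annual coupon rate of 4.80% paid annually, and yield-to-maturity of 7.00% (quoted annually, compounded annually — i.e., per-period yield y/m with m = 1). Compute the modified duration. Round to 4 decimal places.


Answer: Modified duration = 4.2413

Derivation:
Coupon per period c = face * coupon_rate / m = 48.000000
Periods per year m = 1; per-period yield y/m = 0.070000
Number of cashflows N = 5
Cashflows (t years, CF_t, discount factor 1/(1+y/m)^(m*t), PV):
  t = 1.0000: CF_t = 48.000000, DF = 0.934579, PV = 44.859813
  t = 2.0000: CF_t = 48.000000, DF = 0.873439, PV = 41.925059
  t = 3.0000: CF_t = 48.000000, DF = 0.816298, PV = 39.182298
  t = 4.0000: CF_t = 48.000000, DF = 0.762895, PV = 36.618970
  t = 5.0000: CF_t = 1048.000000, DF = 0.712986, PV = 747.209516
Price P = sum_t PV_t = 909.795656
First compute Macaulay numerator sum_t t * PV_t:
  t * PV_t at t = 1.0000: 44.859813
  t * PV_t at t = 2.0000: 83.850118
  t * PV_t at t = 3.0000: 117.546894
  t * PV_t at t = 4.0000: 146.475881
  t * PV_t at t = 5.0000: 3736.047580
Macaulay duration D = 4128.780286 / 909.795656 = 4.538140
Modified duration = D / (1 + y/m) = 4.538140 / (1 + 0.070000) = 4.241253


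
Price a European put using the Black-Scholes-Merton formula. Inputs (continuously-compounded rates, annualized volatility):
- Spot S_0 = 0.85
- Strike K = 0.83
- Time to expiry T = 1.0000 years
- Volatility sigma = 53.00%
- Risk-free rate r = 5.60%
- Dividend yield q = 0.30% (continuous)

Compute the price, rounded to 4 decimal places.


Answer: Price = 0.1410

Derivation:
d1 = (ln(S/K) + (r - q + 0.5*sigma^2) * T) / (sigma * sqrt(T)) = 0.40992575
d2 = d1 - sigma * sqrt(T) = -0.12007425
exp(-rT) = 0.94553914; exp(-qT) = 0.99700450
P = K * exp(-rT) * N(-d2) - S_0 * exp(-qT) * N(-d1)
N(-d1) = 0.34093021; N(-d2) = 0.54778783
P = 0.8300 * 0.94553914 * 0.54778783 - 0.8500 * 0.99700450 * 0.34093021 = 0.1410


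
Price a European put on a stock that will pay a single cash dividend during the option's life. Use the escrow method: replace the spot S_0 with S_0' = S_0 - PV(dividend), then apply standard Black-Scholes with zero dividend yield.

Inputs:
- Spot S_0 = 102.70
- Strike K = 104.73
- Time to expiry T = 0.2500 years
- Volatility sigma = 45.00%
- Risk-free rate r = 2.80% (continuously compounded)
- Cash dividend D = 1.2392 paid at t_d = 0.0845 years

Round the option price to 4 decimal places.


PV(D) = D * exp(-r * t_d) = 1.2392 * 0.99763680 = 1.23627152
S_0' = S_0 - PV(D) = 102.7000 - 1.23627152 = 101.46372848
d1 = (ln(S_0'/K) + (r + sigma^2/2)*T) / (sigma*sqrt(T)) = 0.00279231
d2 = d1 - sigma*sqrt(T) = -0.22220769
exp(-rT) = 0.99302444
N(-d1) = 0.49888603; N(-d2) = 0.58792390
P = K * exp(-rT) * N(-d2) - S_0' * N(-d1) = 104.7300 * 0.99302444 * 0.58792390 - 101.46372848 * 0.49888603 = 10.5249

Answer: Price = 10.5249


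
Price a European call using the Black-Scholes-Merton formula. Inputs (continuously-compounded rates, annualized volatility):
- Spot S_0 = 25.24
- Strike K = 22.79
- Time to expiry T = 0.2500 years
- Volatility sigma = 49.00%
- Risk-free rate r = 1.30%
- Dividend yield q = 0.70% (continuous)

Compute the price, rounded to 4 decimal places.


Answer: Price = 3.7801

Derivation:
d1 = (ln(S/K) + (r - q + 0.5*sigma^2) * T) / (sigma * sqrt(T)) = 0.54539059
d2 = d1 - sigma * sqrt(T) = 0.30039059
exp(-rT) = 0.99675528; exp(-qT) = 0.99825153
C = S_0 * exp(-qT) * N(d1) - K * exp(-rT) * N(d2)
N(d1) = 0.70725754; N(d2) = 0.61806038
C = 25.2400 * 0.99825153 * 0.70725754 - 22.7900 * 0.99675528 * 0.61806038 = 3.7801


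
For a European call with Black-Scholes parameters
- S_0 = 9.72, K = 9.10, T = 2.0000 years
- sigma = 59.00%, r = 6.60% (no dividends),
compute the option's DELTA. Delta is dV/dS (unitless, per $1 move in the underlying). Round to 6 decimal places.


d1 = 0.6543868231; d2 = -0.1799991787
phi(d1) = 0.3220496379; exp(-qT) = 1.0000000000; exp(-rT) = 0.8763409951
N(d1) = 0.7435686892
Delta = exp(-qT) * N(d1) = 1.0000000000 * 0.7435686892 = 0.743569

Answer: Delta = 0.743569


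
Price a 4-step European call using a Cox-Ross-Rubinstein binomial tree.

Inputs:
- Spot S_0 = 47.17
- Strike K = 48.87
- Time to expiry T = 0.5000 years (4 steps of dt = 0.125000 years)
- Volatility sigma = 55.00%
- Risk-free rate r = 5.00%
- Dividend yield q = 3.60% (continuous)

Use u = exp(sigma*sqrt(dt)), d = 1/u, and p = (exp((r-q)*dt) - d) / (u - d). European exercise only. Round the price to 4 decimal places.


dt = T/N = 0.125000
u = exp(sigma*sqrt(dt)) = 1.214648; d = 1/u = 0.823284
p = (exp((r-q)*dt) - d) / (u - d) = 0.456014
Discount per step: exp(-r*dt) = 0.993769
Stock lattice S(k, i) with i counting down-moves:
  k=0: S(0,0) = 47.1700
  k=1: S(1,0) = 57.2949; S(1,1) = 38.8343
  k=2: S(2,0) = 69.5932; S(2,1) = 47.1700; S(2,2) = 31.9716
  k=3: S(3,0) = 84.5312; S(3,1) = 57.2949; S(3,2) = 38.8343; S(3,3) = 26.3217
  k=4: S(4,0) = 102.6757; S(4,1) = 69.5932; S(4,2) = 47.1700; S(4,3) = 31.9716; S(4,4) = 21.6703
Terminal payoffs V(N, i) = max(S_T - K, 0):
  V(4,0) = 53.805708; V(4,1) = 20.723198; V(4,2) = 0.000000; V(4,3) = 0.000000; V(4,4) = 0.000000
Backward induction: V(k, i) = exp(-r*dt) * [p * V(k+1, i) + (1-p) * V(k+1, i+1)].
  V(3,0) = exp(-r*dt) * [p*53.805708 + (1-p)*20.723198] = 35.586191
  V(3,1) = exp(-r*dt) * [p*20.723198 + (1-p)*0.000000] = 9.391199
  V(3,2) = exp(-r*dt) * [p*0.000000 + (1-p)*0.000000] = 0.000000
  V(3,3) = exp(-r*dt) * [p*0.000000 + (1-p)*0.000000] = 0.000000
  V(2,0) = exp(-r*dt) * [p*35.586191 + (1-p)*9.391199] = 21.203557
  V(2,1) = exp(-r*dt) * [p*9.391199 + (1-p)*0.000000] = 4.255840
  V(2,2) = exp(-r*dt) * [p*0.000000 + (1-p)*0.000000] = 0.000000
  V(1,0) = exp(-r*dt) * [p*21.203557 + (1-p)*4.255840] = 11.909576
  V(1,1) = exp(-r*dt) * [p*4.255840 + (1-p)*0.000000] = 1.928633
  V(0,0) = exp(-r*dt) * [p*11.909576 + (1-p)*1.928633] = 6.439713

Answer: Price = V(0,0) = 6.4397


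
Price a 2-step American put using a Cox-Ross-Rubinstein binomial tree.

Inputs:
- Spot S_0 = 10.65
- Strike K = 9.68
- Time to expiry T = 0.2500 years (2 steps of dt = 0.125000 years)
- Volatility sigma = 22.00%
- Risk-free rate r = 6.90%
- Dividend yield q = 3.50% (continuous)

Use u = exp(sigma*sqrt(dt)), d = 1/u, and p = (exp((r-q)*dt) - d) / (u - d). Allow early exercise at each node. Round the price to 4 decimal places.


Answer: Price = V(0,0) = 0.1343

Derivation:
dt = T/N = 0.125000
u = exp(sigma*sqrt(dt)) = 1.080887; d = 1/u = 0.925166
p = (exp((r-q)*dt) - d) / (u - d) = 0.507915
Discount per step: exp(-r*dt) = 0.991412
Stock lattice S(k, i) with i counting down-moves:
  k=0: S(0,0) = 10.6500
  k=1: S(1,0) = 11.5114; S(1,1) = 9.8530
  k=2: S(2,0) = 12.4426; S(2,1) = 10.6500; S(2,2) = 9.1157
Terminal payoffs V(N, i) = max(K - S_T, 0):
  V(2,0) = 0.000000; V(2,1) = 0.000000; V(2,2) = 0.564316
Backward induction: V(k, i) = exp(-r*dt) * [p * V(k+1, i) + (1-p) * V(k+1, i+1)]; then take max(V_cont, immediate exercise) for American.
  V(1,0) = exp(-r*dt) * [p*0.000000 + (1-p)*0.000000] = 0.000000; exercise = 0.000000; V(1,0) = max -> 0.000000
  V(1,1) = exp(-r*dt) * [p*0.000000 + (1-p)*0.564316] = 0.275307; exercise = 0.000000; V(1,1) = max -> 0.275307
  V(0,0) = exp(-r*dt) * [p*0.000000 + (1-p)*0.275307] = 0.134311; exercise = 0.000000; V(0,0) = max -> 0.134311


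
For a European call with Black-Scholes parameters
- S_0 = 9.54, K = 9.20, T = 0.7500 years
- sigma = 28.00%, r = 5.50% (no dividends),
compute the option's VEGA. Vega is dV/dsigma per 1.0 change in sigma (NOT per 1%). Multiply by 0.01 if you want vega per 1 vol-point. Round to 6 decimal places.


Answer: Vega = 2.990581

Derivation:
d1 = 0.4410131328; d2 = 0.1985260198
phi(d1) = 0.3619733007; exp(-qT) = 1.0000000000; exp(-rT) = 0.9595892027
Vega = S * exp(-qT) * phi(d1) * sqrt(T) = 9.5400 * 1.0000000000 * 0.3619733007 * 0.8660254038 = 2.990581


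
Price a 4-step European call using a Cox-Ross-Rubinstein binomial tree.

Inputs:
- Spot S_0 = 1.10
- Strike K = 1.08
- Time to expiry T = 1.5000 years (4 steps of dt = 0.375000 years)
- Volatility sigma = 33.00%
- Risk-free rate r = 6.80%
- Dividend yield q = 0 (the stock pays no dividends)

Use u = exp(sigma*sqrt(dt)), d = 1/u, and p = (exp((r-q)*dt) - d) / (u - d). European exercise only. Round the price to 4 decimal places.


dt = T/N = 0.375000
u = exp(sigma*sqrt(dt)) = 1.223949; d = 1/u = 0.817027
p = (exp((r-q)*dt) - d) / (u - d) = 0.513122
Discount per step: exp(-r*dt) = 0.974822
Stock lattice S(k, i) with i counting down-moves:
  k=0: S(0,0) = 1.1000
  k=1: S(1,0) = 1.3463; S(1,1) = 0.8987
  k=2: S(2,0) = 1.6479; S(2,1) = 1.1000; S(2,2) = 0.7343
  k=3: S(3,0) = 2.0169; S(3,1) = 1.3463; S(3,2) = 0.8987; S(3,3) = 0.5999
  k=4: S(4,0) = 2.4686; S(4,1) = 1.6479; S(4,2) = 1.1000; S(4,3) = 0.7343; S(4,4) = 0.4902
Terminal payoffs V(N, i) = max(S_T - K, 0):
  V(4,0) = 1.388577; V(4,1) = 0.567858; V(4,2) = 0.020000; V(4,3) = 0.000000; V(4,4) = 0.000000
Backward induction: V(k, i) = exp(-r*dt) * [p * V(k+1, i) + (1-p) * V(k+1, i+1)].
  V(3,0) = exp(-r*dt) * [p*1.388577 + (1-p)*0.567858] = 0.964086
  V(3,1) = exp(-r*dt) * [p*0.567858 + (1-p)*0.020000] = 0.293536
  V(3,2) = exp(-r*dt) * [p*0.020000 + (1-p)*0.000000] = 0.010004
  V(3,3) = exp(-r*dt) * [p*0.000000 + (1-p)*0.000000] = 0.000000
  V(2,0) = exp(-r*dt) * [p*0.964086 + (1-p)*0.293536] = 0.621557
  V(2,1) = exp(-r*dt) * [p*0.293536 + (1-p)*0.010004] = 0.151576
  V(2,2) = exp(-r*dt) * [p*0.010004 + (1-p)*0.000000] = 0.005004
  V(1,0) = exp(-r*dt) * [p*0.621557 + (1-p)*0.151576] = 0.382845
  V(1,1) = exp(-r*dt) * [p*0.151576 + (1-p)*0.005004] = 0.078194
  V(0,0) = exp(-r*dt) * [p*0.382845 + (1-p)*0.078194] = 0.228612

Answer: Price = V(0,0) = 0.2286
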